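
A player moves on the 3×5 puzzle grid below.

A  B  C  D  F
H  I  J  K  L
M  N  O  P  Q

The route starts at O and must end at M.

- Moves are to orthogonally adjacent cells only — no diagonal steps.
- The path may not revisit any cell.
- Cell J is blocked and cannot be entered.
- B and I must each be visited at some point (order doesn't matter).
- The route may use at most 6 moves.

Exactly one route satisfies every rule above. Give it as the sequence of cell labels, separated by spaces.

The budget equals the shortest possible length, so every move has to be on a shortest route through the required cells.
Route from O: left 1 to N, up 2 to B, left 1 to A, down 2 to M — 6 moves in all.
Check: all required cells visited; 6 ≤ 6 moves.

O N I B A H M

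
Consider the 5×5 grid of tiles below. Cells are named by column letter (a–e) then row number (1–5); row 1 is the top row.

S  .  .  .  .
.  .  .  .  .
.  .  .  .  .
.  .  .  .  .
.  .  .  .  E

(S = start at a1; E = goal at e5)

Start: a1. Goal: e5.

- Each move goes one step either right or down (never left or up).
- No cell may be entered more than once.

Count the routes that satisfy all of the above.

A right/down-only route from a1 to e5 makes exactly 4 down-moves and 4 right-moves in some order.
With no other constraints that would be C(8,4) = 70 routes.
That gives 70 routes.

70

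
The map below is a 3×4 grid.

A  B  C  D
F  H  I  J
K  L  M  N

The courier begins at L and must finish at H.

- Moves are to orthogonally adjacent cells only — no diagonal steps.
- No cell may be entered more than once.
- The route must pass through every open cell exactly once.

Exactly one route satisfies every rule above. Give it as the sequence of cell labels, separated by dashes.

Need to visit all 12 open cells exactly once, starting at L and ending at H.
Route from L: left to K, 2× up (reaching A), 3× right (reaching D), 2× down (reaching N), left to M, up to I, left to H — 11 moves in all.
Check: all 12 open cells covered.

L - K - F - A - B - C - D - J - N - M - I - H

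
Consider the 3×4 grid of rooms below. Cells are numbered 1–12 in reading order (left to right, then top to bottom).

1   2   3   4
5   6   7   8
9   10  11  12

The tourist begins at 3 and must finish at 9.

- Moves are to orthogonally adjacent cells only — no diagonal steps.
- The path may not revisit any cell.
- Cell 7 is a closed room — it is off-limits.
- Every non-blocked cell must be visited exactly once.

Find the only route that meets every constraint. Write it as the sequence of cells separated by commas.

3, 4, 8, 12, 11, 10, 6, 2, 1, 5, 9

Need to visit all 11 open cells exactly once, starting at 3 and ending at 9.
Cell 4 has only two open neighbours (8 and 3), so the path must pass straight through it: one of those is the cell it's entered from and the other is where it exits.
Route from 3: right to 4, 2× down (reaching 12), 2× left (reaching 10), 2× up (reaching 2), left to 1, 2× down (reaching 9) — 10 moves in all.
Check: all 11 open cells covered.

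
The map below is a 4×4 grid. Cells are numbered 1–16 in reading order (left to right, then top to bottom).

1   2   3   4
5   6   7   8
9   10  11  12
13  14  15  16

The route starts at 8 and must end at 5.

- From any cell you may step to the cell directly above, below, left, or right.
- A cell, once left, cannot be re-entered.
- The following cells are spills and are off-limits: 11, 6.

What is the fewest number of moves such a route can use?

The Manhattan distance from 8 to 5 is |2−2| + |4−1| = 3, so at least 3 moves are needed.
That bound ignores the blocked cells. Measuring each leg by the fewest moves that actually steer around them (8→5: 5) raises the lower bound to 5.
A route of 5 moves exists: 8 → 4 → 3 → 2 → 1 → 5.
Since 5 matches that lower bound, it is optimal.

5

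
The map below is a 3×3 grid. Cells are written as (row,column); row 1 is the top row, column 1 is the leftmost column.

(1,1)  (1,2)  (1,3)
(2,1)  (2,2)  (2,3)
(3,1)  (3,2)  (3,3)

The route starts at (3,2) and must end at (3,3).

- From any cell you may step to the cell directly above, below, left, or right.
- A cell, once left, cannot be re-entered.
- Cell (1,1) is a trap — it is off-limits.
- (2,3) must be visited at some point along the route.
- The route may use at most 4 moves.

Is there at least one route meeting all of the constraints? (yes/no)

One route that works: (3,2) → (2,2) → (2,3) → (3,3).

yes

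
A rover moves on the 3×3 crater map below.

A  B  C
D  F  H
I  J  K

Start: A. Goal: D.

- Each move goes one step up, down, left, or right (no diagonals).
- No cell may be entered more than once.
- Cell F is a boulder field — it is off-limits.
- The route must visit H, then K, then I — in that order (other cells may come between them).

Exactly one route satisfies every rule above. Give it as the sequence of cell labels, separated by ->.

The waypoints must appear in the order H, K, I, with no cell reused.
Route from A: 2× right (reaching C), 2× down (reaching K), 2× left (reaching I), up to D — 7 moves in all.
Check: order respected (H at step 3, K at step 4, I at step 6).

A -> B -> C -> H -> K -> J -> I -> D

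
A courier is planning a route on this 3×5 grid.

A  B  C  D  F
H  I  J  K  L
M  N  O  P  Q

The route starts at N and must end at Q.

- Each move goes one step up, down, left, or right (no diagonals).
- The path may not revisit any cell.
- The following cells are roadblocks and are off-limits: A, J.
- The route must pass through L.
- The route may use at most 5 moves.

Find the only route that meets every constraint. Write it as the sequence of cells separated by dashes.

The budget equals the shortest possible length, so every move has to be on a shortest route through the required cells.
Route from N: 2× right (reaching P), up to K, right to L, down to Q — 5 moves in all.
Check: all required cells visited; 5 ≤ 5 moves.

N - O - P - K - L - Q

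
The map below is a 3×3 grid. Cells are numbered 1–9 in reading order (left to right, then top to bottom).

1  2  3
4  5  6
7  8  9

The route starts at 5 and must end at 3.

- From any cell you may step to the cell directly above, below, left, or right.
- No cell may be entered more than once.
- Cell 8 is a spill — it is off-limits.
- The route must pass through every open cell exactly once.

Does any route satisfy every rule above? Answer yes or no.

Cell 7 has only one open neighbour but is neither the start nor the goal, so a Hamiltonian route would have to both enter and leave it through the same neighbour — impossible without revisiting.

no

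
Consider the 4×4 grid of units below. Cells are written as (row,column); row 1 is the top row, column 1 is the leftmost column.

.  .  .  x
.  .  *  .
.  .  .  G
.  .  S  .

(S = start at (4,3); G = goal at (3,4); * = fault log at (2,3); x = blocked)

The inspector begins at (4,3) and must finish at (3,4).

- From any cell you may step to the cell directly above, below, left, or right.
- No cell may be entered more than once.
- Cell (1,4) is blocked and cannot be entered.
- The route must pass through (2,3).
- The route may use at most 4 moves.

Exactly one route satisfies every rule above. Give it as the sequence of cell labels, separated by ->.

The budget equals the shortest possible length, so every move has to be on a shortest route through the required cells.
Route from (4,3): 2× up (reaching (2,3)), right to (2,4), down to (3,4) — 4 moves in all.
Check: all required cells visited; 4 ≤ 4 moves.

(4,3) -> (3,3) -> (2,3) -> (2,4) -> (3,4)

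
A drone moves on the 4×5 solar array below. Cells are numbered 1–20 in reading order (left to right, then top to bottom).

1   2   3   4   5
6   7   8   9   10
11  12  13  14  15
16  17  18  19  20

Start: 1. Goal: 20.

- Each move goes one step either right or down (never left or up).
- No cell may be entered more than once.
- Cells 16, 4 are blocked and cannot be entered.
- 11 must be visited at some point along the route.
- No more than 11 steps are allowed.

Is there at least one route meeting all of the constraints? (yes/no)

yes

One route that works: 1 → 6 → 11 → 12 → 17 → 18 → 19 → 20.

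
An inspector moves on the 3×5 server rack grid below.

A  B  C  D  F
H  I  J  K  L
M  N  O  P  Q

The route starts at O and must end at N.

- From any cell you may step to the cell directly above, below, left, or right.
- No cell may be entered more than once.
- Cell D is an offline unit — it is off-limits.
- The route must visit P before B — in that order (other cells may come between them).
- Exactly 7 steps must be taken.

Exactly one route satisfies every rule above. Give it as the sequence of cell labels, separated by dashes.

The waypoints must appear in the order P, B, with no cell reused.
Route from O: right 1 to P, up 1 to K, left 1 to J, up 1 to C, left 1 to B, down 2 to N — 7 moves in all.
Check: order respected (P at step 1, B at step 5); 7 moves as required.

O - P - K - J - C - B - I - N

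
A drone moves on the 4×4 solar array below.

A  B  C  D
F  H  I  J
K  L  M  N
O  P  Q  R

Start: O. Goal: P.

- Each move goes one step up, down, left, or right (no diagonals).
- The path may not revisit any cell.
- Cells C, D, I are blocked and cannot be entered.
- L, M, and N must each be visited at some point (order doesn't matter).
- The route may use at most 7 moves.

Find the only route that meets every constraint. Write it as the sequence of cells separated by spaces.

Any route must reach L, M, and N and still end at P within 7 moves, so the order of the required stops is forced.
Route from O: up 1 to K, right 3 to N, down 1 to R, left 2 to P — 7 moves in all.
Check: all required cells visited; 7 ≤ 7 moves.

O K L M N R Q P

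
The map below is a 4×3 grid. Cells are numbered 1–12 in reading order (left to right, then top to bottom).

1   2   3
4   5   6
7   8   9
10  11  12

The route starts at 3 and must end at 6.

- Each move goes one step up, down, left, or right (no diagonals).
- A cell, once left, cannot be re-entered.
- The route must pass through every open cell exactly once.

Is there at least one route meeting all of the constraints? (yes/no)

One route that works: 3 → 2 → 1 → 4 → 7 → 10 → 11 → 12 → 9 → 8 → 5 → 6.

yes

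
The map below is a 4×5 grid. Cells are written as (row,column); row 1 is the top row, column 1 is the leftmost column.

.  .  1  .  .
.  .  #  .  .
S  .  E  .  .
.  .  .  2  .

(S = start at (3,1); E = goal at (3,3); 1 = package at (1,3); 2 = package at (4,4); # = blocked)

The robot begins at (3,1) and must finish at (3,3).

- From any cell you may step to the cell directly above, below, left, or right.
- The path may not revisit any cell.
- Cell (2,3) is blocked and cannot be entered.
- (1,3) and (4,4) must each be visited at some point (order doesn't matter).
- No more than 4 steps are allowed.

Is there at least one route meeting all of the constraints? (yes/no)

no

Even ignoring the no-revisit rule, getting from (3,1) to (3,3), taking the cheapest ordering (3,1) → (1,3) → (4,4) → (3,3) needs at least 4 + 4 + 2 = 10 moves (Manhattan distance per leg), which exceeds the 4-move limit.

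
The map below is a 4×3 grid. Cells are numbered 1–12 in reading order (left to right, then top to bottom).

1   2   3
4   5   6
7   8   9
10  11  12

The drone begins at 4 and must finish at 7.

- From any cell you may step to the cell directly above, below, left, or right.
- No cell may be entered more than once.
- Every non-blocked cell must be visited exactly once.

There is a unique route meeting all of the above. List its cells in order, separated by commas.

Need to visit all 12 open cells exactly once, starting at 4 and ending at 7.
Route from 4: up to 1, 2× right (reaching 3), down to 6, left to 5, down to 8, right to 9, down to 12, 2× left (reaching 10), up to 7 — 11 moves in all.
Check: all 12 open cells covered.

4, 1, 2, 3, 6, 5, 8, 9, 12, 11, 10, 7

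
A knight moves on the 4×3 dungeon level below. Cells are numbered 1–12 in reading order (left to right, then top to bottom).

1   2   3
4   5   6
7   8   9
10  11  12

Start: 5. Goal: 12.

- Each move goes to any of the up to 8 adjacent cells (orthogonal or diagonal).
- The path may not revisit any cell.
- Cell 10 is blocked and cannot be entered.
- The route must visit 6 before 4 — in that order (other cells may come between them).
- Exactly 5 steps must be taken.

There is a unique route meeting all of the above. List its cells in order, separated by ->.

5 -> 6 -> 2 -> 4 -> 8 -> 12

The waypoints must appear in the order 6, 4, with no cell reused.
Route from 5: right to 6, up-left to 2, down-left to 4, 2× down-right (reaching 12) — 5 moves in all.
Check: order respected (6 at step 1, 4 at step 3); 5 moves as required.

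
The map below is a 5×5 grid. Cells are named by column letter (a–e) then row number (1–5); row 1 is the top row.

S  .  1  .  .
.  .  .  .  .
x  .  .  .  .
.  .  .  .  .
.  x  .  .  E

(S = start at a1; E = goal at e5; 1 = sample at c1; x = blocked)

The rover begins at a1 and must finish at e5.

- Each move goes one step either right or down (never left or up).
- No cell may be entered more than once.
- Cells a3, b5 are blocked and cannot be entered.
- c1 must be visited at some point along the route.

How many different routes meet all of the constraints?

15

A right/down-only route from a1 to e5 makes exactly 4 down-moves and 4 right-moves in some order.
With no other constraints that would be C(8,4) = 70 routes.
Split at c1 and multiply the segment counts (each segment already excludes blocked cells): a1→c1: 1; c1→e5: 15; product = 15.
That gives 15 routes.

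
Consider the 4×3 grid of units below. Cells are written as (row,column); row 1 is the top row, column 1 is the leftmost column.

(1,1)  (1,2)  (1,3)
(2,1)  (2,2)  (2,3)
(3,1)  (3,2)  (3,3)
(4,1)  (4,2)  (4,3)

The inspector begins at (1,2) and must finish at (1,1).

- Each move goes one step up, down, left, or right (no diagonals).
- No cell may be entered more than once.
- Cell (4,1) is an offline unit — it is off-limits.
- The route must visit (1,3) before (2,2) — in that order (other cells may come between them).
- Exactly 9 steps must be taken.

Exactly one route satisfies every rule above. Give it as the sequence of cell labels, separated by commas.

(1,2), (1,3), (2,3), (3,3), (4,3), (4,2), (3,2), (2,2), (2,1), (1,1)

The waypoints must appear in the order (1,3), (2,2), with no cell reused.
Route from (1,2): right to (1,3), 3× down (reaching (4,3)), left to (4,2), 2× up (reaching (2,2)), left to (2,1), up to (1,1) — 9 moves in all.
Check: order respected ((1,3) at step 1, (2,2) at step 7); 9 moves as required.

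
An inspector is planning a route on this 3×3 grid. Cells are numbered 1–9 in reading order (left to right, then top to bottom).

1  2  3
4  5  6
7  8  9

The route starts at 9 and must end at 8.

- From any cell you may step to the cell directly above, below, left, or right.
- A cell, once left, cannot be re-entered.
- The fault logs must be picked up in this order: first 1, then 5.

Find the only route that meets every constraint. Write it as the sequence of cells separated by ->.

The waypoints must appear in the order 1, 5, with no cell reused.
Route from 9: 2× up (reaching 3), 2× left (reaching 1), down to 4, right to 5, down to 8 — 7 moves in all.
Check: order respected (1 at step 4, 5 at step 6).

9 -> 6 -> 3 -> 2 -> 1 -> 4 -> 5 -> 8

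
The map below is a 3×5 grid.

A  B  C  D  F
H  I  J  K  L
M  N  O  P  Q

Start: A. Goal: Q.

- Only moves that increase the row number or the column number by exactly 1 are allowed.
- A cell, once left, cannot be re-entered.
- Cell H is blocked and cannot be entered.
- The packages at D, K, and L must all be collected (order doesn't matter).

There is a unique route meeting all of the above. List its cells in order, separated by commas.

A, B, C, D, K, L, Q

Moves only go right or down, so the column and row indices never decrease.
Route from A: 3× right (reaching D), down to K, right to L, down to Q — 6 moves in all.
Check: all required cells visited.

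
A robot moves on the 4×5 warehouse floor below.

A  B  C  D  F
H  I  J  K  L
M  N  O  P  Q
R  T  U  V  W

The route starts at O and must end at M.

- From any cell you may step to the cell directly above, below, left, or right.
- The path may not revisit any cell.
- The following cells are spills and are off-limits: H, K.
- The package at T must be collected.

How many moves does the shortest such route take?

Any route passes through T somewhere between O and M. Summing Manhattan distances along the two legs (O → T → M) gives a lower bound of 2 + 2 = 4 moves.
A route of 4 moves achieves this: O → U → T → N → M.
Since 4 matches the lower bound, it is optimal.

4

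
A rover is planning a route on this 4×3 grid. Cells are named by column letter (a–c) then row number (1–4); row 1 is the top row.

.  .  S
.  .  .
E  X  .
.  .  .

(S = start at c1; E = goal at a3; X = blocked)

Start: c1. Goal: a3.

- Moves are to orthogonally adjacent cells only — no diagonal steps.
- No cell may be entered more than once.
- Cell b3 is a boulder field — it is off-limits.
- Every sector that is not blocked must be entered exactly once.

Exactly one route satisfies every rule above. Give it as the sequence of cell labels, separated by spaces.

Need to visit all 11 open cells exactly once, starting at c1 and ending at a3.
Cell c3 has only two open neighbours (c2 and c4), so the path must pass straight through it: one of those is the cell it's entered from and the other is where it exits.
Route from c1: 2× left (reaching a1), down to a2, 2× right (reaching c2), 2× down (reaching c4), 2× left (reaching a4), up to a3 — 10 moves in all.
Check: all 11 open cells covered.

c1 b1 a1 a2 b2 c2 c3 c4 b4 a4 a3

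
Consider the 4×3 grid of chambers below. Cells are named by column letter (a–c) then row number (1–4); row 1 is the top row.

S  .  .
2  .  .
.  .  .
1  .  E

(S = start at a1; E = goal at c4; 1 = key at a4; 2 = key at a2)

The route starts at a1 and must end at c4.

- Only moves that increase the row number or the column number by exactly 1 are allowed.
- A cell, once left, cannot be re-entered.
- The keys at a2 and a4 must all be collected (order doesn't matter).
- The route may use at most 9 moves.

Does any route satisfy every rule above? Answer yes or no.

One route that works: a1 → a2 → a3 → a4 → b4 → c4.

yes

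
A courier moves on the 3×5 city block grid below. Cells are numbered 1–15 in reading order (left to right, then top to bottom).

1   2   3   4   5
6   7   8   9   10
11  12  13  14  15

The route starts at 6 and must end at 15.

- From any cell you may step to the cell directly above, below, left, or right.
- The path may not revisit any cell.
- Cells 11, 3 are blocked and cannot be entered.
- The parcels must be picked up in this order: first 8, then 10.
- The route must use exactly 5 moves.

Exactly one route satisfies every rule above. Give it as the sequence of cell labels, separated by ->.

6 -> 7 -> 8 -> 9 -> 10 -> 15

The waypoints must appear in the order 8, 10, with no cell reused.
Route from 6: 4× right (reaching 10), down to 15 — 5 moves in all.
Check: order respected (8 at step 2, 10 at step 4); 5 moves as required.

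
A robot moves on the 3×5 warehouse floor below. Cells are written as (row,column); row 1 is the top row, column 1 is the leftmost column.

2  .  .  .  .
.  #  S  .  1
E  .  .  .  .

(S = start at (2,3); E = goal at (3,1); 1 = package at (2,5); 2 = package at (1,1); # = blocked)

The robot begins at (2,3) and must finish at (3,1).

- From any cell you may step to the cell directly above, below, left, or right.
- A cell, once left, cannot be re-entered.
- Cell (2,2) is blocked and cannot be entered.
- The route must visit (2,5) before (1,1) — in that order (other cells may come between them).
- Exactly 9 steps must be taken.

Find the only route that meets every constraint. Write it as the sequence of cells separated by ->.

(2,3) -> (2,4) -> (2,5) -> (1,5) -> (1,4) -> (1,3) -> (1,2) -> (1,1) -> (2,1) -> (3,1)

The waypoints must appear in the order (2,5), (1,1), with no cell reused.
Route from (2,3): 2× right (reaching (2,5)), up to (1,5), 4× left (reaching (1,1)), 2× down (reaching (3,1)) — 9 moves in all.
Check: order respected (1 at step 2, 2 at step 7); 9 moves as required.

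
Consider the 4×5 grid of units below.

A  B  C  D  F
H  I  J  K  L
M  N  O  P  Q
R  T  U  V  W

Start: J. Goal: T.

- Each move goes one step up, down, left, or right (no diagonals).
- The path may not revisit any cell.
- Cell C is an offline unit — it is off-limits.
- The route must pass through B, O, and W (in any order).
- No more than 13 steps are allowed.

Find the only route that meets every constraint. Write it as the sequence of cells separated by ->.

J -> I -> B -> A -> H -> M -> N -> O -> P -> Q -> W -> V -> U -> T

The 13-move cap with required stops at B, O, W leaves no slack for detours.
Route from J: left to I, up to B, left to A, 2× down (reaching M), 4× right (reaching Q), down to W, 3× left (reaching T) — 13 moves in all.
Check: all required cells visited; 13 ≤ 13 moves.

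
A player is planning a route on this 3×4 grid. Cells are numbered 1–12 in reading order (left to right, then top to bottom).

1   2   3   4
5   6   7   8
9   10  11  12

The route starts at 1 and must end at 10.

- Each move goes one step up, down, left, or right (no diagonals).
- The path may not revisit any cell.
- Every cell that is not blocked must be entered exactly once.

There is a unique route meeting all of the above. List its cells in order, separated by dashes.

1 - 2 - 3 - 4 - 8 - 12 - 11 - 7 - 6 - 5 - 9 - 10

Need to visit all 12 open cells exactly once, starting at 1 and ending at 10.
Route from 1: 3× right (reaching 4), 2× down (reaching 12), left to 11, up to 7, 2× left (reaching 5), down to 9, right to 10 — 11 moves in all.
Check: all 12 open cells covered.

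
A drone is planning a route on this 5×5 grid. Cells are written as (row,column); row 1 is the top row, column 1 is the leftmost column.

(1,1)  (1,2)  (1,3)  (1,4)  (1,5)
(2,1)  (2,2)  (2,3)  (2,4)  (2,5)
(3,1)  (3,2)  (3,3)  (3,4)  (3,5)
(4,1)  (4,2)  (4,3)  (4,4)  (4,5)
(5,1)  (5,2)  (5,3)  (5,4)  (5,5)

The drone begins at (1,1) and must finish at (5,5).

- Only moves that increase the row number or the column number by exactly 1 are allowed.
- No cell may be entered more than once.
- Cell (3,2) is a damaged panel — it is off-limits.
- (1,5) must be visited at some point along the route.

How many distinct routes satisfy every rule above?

A right/down-only route from (1,1) to (5,5) makes exactly 4 down-moves and 4 right-moves in some order.
With no other constraints that would be C(8,4) = 70 routes.
Split at (1,5) and multiply the segment counts (each segment already excludes blocked cells): (1,1)→(1,5): 1; (1,5)→(5,5): 1; product = 1.
That gives 1 route.

1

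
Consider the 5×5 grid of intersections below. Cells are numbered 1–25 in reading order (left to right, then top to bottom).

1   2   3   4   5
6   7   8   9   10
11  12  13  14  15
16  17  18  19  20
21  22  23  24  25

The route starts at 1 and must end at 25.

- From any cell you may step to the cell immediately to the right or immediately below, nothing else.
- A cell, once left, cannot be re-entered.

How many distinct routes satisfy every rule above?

70

A right/down-only route from 1 to 25 makes exactly 4 down-moves and 4 right-moves in some order.
With no other constraints that would be C(8,4) = 70 routes.
That gives 70 routes.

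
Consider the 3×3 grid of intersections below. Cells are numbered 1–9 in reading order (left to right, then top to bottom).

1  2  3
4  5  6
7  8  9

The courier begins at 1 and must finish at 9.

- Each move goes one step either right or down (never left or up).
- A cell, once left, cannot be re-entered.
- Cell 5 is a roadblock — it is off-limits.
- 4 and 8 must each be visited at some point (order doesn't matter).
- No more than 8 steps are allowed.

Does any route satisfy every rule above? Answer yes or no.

One route that works: 1 → 4 → 7 → 8 → 9.

yes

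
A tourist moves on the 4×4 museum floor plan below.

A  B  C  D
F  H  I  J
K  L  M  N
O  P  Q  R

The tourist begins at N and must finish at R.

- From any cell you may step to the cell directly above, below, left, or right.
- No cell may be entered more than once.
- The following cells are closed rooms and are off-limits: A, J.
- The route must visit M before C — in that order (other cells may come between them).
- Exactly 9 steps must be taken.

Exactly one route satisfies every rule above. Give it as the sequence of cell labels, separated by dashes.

The waypoints must appear in the order M, C, with no cell reused.
Route from N: left to M, 2× up (reaching C), left to B, 3× down (reaching P), 2× right (reaching R) — 9 moves in all.
Check: order respected (M at step 1, C at step 3); 9 moves as required.

N - M - I - C - B - H - L - P - Q - R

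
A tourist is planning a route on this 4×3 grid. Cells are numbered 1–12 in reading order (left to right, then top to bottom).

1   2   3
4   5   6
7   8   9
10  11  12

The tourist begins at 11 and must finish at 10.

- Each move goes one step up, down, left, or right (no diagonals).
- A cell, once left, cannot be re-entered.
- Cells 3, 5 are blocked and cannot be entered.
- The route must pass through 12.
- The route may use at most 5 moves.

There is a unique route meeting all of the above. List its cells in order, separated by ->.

11 -> 12 -> 9 -> 8 -> 7 -> 10

The budget equals the shortest possible length, so every move has to be on a shortest route through the required cells.
Route from 11: right to 12, up to 9, 2× left (reaching 7), down to 10 — 5 moves in all.
Check: all required cells visited; 5 ≤ 5 moves.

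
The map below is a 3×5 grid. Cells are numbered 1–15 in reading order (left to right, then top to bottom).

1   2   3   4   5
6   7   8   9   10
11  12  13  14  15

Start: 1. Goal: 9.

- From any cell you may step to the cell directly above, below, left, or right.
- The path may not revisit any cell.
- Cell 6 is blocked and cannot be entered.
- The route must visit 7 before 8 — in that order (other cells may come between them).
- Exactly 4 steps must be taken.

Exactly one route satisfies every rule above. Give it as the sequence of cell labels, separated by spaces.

1 2 7 8 9

The waypoints must appear in the order 7, 8, with no cell reused.
Route from 1: right 1 to 2, down 1 to 7, right 2 to 9 — 4 moves in all.
Check: order respected (7 at step 2, 8 at step 3); 4 moves as required.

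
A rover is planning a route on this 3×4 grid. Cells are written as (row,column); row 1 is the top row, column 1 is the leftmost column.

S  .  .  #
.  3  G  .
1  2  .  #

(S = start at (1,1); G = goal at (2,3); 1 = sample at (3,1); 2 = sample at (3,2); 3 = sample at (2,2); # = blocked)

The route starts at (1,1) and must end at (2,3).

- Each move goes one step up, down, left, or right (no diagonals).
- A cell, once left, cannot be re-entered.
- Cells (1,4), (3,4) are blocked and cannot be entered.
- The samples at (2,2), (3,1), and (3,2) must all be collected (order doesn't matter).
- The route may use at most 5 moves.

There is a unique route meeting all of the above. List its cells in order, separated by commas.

(1,1), (2,1), (3,1), (3,2), (2,2), (2,3)

The 5-move cap with required stops at (2,2), (3,1), (3,2) leaves no slack for detours.
Route from (1,1): down 2 to (3,1), right 1 to (3,2), up 1 to (2,2), right 1 to (2,3) — 5 moves in all.
Check: all required cells visited; 5 ≤ 5 moves.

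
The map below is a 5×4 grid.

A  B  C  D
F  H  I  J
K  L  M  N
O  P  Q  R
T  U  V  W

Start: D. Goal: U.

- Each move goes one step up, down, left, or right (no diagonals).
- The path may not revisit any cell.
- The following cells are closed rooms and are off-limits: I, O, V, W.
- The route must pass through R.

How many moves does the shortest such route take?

6

Any route passes through R somewhere between D and U. Summing Manhattan distances along the two legs (D → R → U) gives a lower bound of 3 + 3 = 6 moves.
A route of 6 moves achieves this: D → J → N → R → Q → P → U.
Since 6 matches the lower bound, it is optimal.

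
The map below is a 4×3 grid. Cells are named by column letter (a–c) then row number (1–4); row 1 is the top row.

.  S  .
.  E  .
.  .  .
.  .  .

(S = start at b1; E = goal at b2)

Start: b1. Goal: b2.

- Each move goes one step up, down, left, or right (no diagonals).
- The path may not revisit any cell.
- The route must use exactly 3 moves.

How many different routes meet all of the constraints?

Need simple routes of exactly 3 moves from b1 to b2 (Manhattan distance 1, so 1 moves are spent on a detour and 1 undoing it).
Enumerating: b1 a1 a2 b2 | b1 c1 c2 b2.
That gives 2 routes.

2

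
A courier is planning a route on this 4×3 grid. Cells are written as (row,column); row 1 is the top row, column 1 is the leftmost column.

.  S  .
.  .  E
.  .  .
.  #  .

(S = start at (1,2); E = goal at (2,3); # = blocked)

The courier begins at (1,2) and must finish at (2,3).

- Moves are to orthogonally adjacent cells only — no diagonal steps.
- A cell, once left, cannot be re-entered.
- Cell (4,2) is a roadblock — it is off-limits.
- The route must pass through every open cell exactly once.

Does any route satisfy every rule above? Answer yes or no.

no

Cell (4,1) has only one open neighbour but is neither the start nor the goal, so a Hamiltonian route would have to both enter and leave it through the same neighbour — impossible without revisiting.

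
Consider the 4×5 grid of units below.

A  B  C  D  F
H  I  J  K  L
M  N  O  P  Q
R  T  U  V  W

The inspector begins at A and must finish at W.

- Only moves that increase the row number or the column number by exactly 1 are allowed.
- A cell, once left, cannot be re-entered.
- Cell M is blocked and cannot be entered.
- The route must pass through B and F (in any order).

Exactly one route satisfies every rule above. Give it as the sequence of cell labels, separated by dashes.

A - B - C - D - F - L - Q - W

Moves only go right or down, so the column and row indices never decrease.
Route from A: right 4 to F, down 3 to W — 7 moves in all.
Check: all required cells visited.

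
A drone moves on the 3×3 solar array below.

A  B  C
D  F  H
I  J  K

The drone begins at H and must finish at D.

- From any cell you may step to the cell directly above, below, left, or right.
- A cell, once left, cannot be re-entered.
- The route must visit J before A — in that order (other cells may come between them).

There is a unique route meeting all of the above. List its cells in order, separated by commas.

The waypoints must appear in the order J, A, with no cell reused.
Route from H: down 1 to K, left 1 to J, up 2 to B, left 1 to A, down 1 to D — 6 moves in all.
Check: order respected (J at step 2, A at step 5).

H, K, J, F, B, A, D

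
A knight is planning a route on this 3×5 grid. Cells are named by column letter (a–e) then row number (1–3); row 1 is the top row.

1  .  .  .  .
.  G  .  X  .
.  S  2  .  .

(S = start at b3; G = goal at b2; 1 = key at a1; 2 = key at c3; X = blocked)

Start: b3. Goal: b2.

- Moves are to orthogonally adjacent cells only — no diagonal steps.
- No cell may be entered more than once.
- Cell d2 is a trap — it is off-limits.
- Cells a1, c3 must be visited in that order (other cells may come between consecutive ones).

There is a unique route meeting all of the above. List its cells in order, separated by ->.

The waypoints must appear in the order a1, c3, with no cell reused.
Route from b3: left 1 to a3, up 2 to a1, right 4 to e1, down 2 to e3, left 2 to c3, up 1 to c2, left 1 to b2 — 13 moves in all.
Check: order respected (1 at step 3, 2 at step 11).

b3 -> a3 -> a2 -> a1 -> b1 -> c1 -> d1 -> e1 -> e2 -> e3 -> d3 -> c3 -> c2 -> b2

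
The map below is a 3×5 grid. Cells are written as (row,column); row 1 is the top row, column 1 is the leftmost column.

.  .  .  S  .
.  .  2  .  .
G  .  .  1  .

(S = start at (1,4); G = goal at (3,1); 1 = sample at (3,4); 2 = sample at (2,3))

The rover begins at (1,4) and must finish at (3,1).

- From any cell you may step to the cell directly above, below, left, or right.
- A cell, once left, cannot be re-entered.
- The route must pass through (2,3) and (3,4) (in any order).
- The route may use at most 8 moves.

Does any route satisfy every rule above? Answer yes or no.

One route that works: (1,4) → (2,4) → (3,4) → (3,3) → (2,3) → (2,2) → (3,2) → (3,1).

yes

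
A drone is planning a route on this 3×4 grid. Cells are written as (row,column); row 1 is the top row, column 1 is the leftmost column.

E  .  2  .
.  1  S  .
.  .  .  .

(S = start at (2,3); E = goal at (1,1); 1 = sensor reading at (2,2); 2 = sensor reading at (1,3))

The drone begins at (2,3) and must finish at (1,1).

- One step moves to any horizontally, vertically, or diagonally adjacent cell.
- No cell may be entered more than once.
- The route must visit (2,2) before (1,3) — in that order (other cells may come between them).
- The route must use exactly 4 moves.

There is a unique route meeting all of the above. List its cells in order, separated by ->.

(2,3) -> (2,2) -> (1,3) -> (1,2) -> (1,1)

The waypoints must appear in the order (2,2), (1,3), with no cell reused.
Route from (2,3): left to (2,2), up-right to (1,3), 2× left (reaching (1,1)) — 4 moves in all.
Check: order respected (1 at step 1, 2 at step 2); 4 moves as required.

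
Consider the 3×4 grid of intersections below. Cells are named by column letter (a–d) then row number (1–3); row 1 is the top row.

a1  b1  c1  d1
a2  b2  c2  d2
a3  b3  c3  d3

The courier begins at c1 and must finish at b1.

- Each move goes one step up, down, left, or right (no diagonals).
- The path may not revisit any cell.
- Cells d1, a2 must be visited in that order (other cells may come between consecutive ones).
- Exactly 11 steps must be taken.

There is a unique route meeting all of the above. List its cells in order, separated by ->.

The waypoints must appear in the order d1, a2, with no cell reused.
Route from c1: right to d1, 2× down (reaching d3), left to c3, up to c2, left to b2, down to b3, left to a3, 2× up (reaching a1), right to b1 — 11 moves in all.
Check: order respected (d1 at step 1, a2 at step 9); 11 moves as required.

c1 -> d1 -> d2 -> d3 -> c3 -> c2 -> b2 -> b3 -> a3 -> a2 -> a1 -> b1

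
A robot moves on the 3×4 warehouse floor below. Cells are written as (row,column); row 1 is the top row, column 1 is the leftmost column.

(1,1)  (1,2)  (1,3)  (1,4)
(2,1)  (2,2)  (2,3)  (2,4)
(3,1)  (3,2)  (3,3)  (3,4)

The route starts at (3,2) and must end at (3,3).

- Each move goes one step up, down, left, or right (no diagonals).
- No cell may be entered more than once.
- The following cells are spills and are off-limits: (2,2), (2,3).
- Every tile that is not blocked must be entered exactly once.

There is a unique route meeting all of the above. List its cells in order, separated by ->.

Need to visit all 10 open cells exactly once, starting at (3,2) and ending at (3,3).
Route from (3,2): left 1 to (3,1), up 2 to (1,1), right 3 to (1,4), down 2 to (3,4), left 1 to (3,3) — 9 moves in all.
Check: all 10 open cells covered.

(3,2) -> (3,1) -> (2,1) -> (1,1) -> (1,2) -> (1,3) -> (1,4) -> (2,4) -> (3,4) -> (3,3)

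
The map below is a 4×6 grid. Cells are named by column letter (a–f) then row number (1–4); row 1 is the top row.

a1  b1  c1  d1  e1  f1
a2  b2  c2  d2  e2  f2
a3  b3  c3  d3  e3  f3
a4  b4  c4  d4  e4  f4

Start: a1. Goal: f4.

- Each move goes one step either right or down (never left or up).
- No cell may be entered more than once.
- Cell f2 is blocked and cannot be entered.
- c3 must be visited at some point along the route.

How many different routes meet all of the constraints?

24

A right/down-only route from a1 to f4 makes exactly 3 down-moves and 5 right-moves in some order.
With no other constraints that would be C(8,3) = 56 routes.
Split at c3 and multiply the segment counts (each segment already excludes blocked cells): a1→c3: 6; c3→f4: 4; product = 24.
That gives 24 routes.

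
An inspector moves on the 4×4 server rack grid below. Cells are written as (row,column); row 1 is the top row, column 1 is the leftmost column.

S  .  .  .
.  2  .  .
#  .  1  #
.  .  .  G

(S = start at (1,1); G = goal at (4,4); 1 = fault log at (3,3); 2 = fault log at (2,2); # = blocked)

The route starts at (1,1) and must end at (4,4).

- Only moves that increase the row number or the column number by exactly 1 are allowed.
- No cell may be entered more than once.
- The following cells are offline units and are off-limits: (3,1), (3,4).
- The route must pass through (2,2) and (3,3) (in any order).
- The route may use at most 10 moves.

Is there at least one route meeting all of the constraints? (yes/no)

One route that works: (1,1) → (2,1) → (2,2) → (3,2) → (3,3) → (4,3) → (4,4).

yes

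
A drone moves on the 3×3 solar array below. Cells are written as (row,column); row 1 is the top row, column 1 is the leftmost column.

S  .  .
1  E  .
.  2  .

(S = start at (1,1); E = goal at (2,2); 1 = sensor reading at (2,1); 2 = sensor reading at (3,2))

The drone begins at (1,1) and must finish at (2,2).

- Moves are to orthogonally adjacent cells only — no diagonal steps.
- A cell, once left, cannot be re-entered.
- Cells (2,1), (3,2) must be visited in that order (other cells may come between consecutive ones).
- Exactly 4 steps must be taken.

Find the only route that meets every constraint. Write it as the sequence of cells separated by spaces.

(1,1) (2,1) (3,1) (3,2) (2,2)

The waypoints must appear in the order (2,1), (3,2), with no cell reused.
Route from (1,1): 2× down (reaching (3,1)), right to (3,2), up to (2,2) — 4 moves in all.
Check: order respected (1 at step 1, 2 at step 3); 4 moves as required.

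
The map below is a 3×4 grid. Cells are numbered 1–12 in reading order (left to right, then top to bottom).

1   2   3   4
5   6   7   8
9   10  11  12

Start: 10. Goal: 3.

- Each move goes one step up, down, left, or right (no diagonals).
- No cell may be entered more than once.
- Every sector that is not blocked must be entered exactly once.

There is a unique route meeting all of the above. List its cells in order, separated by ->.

Need to visit all 12 open cells exactly once, starting at 10 and ending at 3.
Cell 4 has only two open neighbours (8 and 3), so the path must pass straight through it: one of those is the cell it's entered from and the other is where it exits.
Route from 10: left 1 to 9, up 2 to 1, right 1 to 2, down 1 to 6, right 1 to 7, down 1 to 11, right 1 to 12, up 2 to 4, left 1 to 3 — 11 moves in all.
Check: all 12 open cells covered.

10 -> 9 -> 5 -> 1 -> 2 -> 6 -> 7 -> 11 -> 12 -> 8 -> 4 -> 3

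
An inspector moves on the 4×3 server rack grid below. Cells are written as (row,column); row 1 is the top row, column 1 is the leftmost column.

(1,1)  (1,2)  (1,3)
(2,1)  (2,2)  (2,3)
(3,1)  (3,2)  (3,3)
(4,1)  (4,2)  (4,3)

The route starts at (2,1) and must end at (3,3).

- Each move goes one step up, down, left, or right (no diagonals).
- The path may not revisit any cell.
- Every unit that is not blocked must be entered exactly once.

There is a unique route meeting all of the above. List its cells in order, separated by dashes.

Need to visit all 12 open cells exactly once, starting at (2,1) and ending at (3,3).
Route from (2,1): up to (1,1), 2× right (reaching (1,3)), down to (2,3), left to (2,2), down to (3,2), left to (3,1), down to (4,1), 2× right (reaching (4,3)), up to (3,3) — 11 moves in all.
Check: all 12 open cells covered.

(2,1) - (1,1) - (1,2) - (1,3) - (2,3) - (2,2) - (3,2) - (3,1) - (4,1) - (4,2) - (4,3) - (3,3)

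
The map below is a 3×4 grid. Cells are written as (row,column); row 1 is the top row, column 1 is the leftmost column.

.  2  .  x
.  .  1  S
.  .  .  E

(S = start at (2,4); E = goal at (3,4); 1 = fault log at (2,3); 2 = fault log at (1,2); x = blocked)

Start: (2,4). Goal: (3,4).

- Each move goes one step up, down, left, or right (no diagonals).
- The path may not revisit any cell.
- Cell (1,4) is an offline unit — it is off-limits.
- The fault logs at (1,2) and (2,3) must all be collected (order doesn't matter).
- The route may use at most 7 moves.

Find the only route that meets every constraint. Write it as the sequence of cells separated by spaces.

The budget equals the shortest possible length, so every move has to be on a shortest route through the required cells.
Route from (2,4): left to (2,3), up to (1,3), left to (1,2), 2× down (reaching (3,2)), 2× right (reaching (3,4)) — 7 moves in all.
Check: all required cells visited; 7 ≤ 7 moves.

(2,4) (2,3) (1,3) (1,2) (2,2) (3,2) (3,3) (3,4)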